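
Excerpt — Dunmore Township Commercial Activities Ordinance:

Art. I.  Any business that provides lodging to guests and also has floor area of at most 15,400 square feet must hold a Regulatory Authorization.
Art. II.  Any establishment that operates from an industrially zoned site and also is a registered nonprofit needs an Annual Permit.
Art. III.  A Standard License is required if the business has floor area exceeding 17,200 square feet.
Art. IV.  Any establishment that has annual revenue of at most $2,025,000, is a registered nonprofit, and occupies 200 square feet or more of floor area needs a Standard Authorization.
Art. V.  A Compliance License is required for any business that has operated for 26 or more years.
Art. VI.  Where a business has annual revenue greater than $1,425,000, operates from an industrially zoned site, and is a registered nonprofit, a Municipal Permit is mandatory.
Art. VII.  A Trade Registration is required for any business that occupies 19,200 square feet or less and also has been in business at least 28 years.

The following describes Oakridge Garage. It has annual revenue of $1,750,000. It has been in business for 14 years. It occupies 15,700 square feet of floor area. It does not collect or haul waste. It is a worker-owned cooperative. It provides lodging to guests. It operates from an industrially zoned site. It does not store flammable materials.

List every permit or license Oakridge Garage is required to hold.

None

Art. I. provides lodging to guests; floor area 15,700 square feet > 15,400 square feet → Regulatory Authorization not required.
Art. II. operates from an industrially zoned site; is a worker-owned cooperative (not: is a registered nonprofit) → Annual Permit not required.
Art. III. floor area 15,700 square feet ≤ 17,200 square feet → Standard License not required.
Art. IV. revenue $1,750,000 ≤ $2,025,000; is a worker-owned cooperative (not: is a registered nonprofit); floor area 15,700 square feet ≥ 200 square feet → Standard Authorization not required.
Art. V. years in business 14 < 26 → Compliance License not required.
Art. VI. revenue $1,750,000 > $1,425,000; operates from an industrially zoned site; is a worker-owned cooperative (not: is a registered nonprofit) → Municipal Permit not required.
Art. VII. floor area 15,700 square feet ≤ 19,200 square feet; years in business 14 < 28 → Trade Registration not required.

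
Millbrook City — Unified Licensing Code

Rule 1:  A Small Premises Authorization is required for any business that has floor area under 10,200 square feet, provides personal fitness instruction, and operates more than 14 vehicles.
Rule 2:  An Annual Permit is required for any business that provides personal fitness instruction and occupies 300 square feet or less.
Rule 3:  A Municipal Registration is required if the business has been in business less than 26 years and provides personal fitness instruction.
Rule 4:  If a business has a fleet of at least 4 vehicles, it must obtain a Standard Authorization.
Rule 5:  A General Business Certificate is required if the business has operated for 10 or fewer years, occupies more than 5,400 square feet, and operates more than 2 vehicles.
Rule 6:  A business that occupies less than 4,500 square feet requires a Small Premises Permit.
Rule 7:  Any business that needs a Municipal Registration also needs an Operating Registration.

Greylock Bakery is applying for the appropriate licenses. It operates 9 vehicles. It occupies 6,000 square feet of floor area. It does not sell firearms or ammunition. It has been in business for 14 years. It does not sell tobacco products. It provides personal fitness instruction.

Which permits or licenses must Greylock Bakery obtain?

Municipal Registration, Operating Registration, Standard Authorization

Rule 1: floor area 6,000 square feet < 10,200 square feet; provides personal fitness instruction; vehicles 9 ≤ 14 → Small Premises Authorization not required.
Rule 2: provides personal fitness instruction; floor area 6,000 square feet > 300 square feet → Annual Permit not required.
Rule 3: years in business 14 < 26; provides personal fitness instruction → Municipal Registration required.
Rule 4: vehicles 9 ≥ 4 → Standard Authorization required.
Rule 5: years in business 14 > 10; floor area 6,000 square feet > 5,400 square feet; vehicles 9 > 2 → General Business Certificate not required.
Rule 6: floor area 6,000 square feet ≥ 4,500 square feet → Small Premises Permit not required.
Rule 7: Municipal Registration is required → Operating Registration also required.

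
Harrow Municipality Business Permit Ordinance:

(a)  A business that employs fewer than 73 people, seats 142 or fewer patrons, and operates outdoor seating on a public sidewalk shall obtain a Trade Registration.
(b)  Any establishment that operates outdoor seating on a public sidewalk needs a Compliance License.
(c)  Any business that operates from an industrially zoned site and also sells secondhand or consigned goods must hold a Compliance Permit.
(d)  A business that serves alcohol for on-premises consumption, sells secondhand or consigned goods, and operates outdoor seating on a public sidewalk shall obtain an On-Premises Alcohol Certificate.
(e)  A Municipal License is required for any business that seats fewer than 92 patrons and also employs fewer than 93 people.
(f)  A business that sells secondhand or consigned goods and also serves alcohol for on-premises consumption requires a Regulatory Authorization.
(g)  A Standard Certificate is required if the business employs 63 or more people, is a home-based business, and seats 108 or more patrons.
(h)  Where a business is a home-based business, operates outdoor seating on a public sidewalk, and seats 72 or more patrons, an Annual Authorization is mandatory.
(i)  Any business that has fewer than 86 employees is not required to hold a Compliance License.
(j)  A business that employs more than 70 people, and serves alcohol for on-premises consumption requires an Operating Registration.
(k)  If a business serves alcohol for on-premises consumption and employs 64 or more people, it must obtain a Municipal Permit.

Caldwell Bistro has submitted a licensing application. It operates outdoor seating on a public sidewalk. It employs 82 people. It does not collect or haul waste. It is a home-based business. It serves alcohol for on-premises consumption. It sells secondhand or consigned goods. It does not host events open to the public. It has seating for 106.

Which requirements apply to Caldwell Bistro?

(a) employees 82 ≥ 73; seating 106 ≤ 142; operates outdoor seating on a public sidewalk → Trade Registration not required.
(b) operates outdoor seating on a public sidewalk → Compliance License required.
(c) is a home-based business (not: operates from an industrially zoned site); sells secondhand or consigned goods → Compliance Permit not required.
(d) serves alcohol for on-premises consumption; sells secondhand or consigned goods; operates outdoor seating on a public sidewalk → On-Premises Alcohol Certificate required.
(e) seating 106 ≥ 92; employees 82 < 93 → Municipal License not required.
(f) sells secondhand or consigned goods; serves alcohol for on-premises consumption → Regulatory Authorization required.
(g) employees 82 ≥ 63; is a home-based business; seating 106 < 108 → Standard Certificate not required.
(h) is a home-based business; operates outdoor seating on a public sidewalk; seating 106 ≥ 72 → Annual Authorization required.
(i) employees 82 < 86 → exempt from Compliance License.
(j) employees 82 > 70; serves alcohol for on-premises consumption → Operating Registration required.
(k) serves alcohol for on-premises consumption; employees 82 ≥ 64 → Municipal Permit required.

Annual Authorization, Municipal Permit, On-Premises Alcohol Certificate, Operating Registration, Regulatory Authorization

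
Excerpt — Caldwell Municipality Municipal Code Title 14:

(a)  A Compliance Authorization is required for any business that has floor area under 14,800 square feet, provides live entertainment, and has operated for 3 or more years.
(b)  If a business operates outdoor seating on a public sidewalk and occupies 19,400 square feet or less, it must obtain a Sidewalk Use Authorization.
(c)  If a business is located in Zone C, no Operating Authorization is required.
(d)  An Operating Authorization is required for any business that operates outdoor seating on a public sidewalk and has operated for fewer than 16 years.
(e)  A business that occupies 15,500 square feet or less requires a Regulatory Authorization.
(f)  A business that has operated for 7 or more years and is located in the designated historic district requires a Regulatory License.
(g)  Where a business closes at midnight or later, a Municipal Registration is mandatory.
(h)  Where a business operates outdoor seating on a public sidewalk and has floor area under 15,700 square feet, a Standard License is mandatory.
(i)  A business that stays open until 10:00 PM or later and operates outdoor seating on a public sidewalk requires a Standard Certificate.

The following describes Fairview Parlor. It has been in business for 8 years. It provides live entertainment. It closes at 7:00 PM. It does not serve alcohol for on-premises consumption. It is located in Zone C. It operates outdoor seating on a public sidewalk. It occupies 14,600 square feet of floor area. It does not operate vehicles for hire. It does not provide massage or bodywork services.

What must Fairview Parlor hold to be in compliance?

Compliance Authorization, Regulatory Authorization, Sidewalk Use Authorization, Standard License

(a) floor area 14,600 square feet < 14,800 square feet; provides live entertainment; years in business 8 ≥ 3 → Compliance Authorization required.
(b) operates outdoor seating on a public sidewalk; floor area 14,600 square feet ≤ 19,400 square feet → Sidewalk Use Authorization required.
(c) is located in Zone C → exempt from Operating Authorization.
(d) operates outdoor seating on a public sidewalk; years in business 8 < 16 → Operating Authorization required.
(e) floor area 14,600 square feet ≤ 15,500 square feet → Regulatory Authorization required.
(f) years in business 8 ≥ 7; is located in Zone C (not: is located in the designated historic district) → Regulatory License not required.
(g) closes 7:00 PM, at/before midnight → Municipal Registration not required.
(h) operates outdoor seating on a public sidewalk; floor area 14,600 square feet < 15,700 square feet → Standard License required.
(i) closes 7:00 PM, at/before 10:00 PM; operates outdoor seating on a public sidewalk → Standard Certificate not required.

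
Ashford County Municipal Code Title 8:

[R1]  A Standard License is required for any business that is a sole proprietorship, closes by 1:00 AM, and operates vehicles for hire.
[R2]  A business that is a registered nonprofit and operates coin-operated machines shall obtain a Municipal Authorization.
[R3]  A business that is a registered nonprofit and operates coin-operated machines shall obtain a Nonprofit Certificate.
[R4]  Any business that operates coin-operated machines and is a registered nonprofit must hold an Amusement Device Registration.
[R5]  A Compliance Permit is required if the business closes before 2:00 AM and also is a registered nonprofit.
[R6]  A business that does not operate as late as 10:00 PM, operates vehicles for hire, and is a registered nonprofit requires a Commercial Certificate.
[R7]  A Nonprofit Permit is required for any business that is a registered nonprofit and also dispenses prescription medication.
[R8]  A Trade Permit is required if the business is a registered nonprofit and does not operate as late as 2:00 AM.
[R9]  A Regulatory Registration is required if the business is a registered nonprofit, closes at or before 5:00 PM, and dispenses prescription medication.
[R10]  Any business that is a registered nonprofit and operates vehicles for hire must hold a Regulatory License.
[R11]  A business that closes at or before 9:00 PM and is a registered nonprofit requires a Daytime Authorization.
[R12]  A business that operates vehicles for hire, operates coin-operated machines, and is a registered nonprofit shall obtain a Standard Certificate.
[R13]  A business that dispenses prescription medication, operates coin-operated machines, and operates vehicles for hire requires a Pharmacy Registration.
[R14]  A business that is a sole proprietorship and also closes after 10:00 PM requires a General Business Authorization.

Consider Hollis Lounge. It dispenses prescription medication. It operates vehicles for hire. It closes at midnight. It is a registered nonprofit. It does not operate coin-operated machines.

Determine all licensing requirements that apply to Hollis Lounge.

[R1] is a registered nonprofit (not: is a sole proprietorship); closes midnight, at/before 1:00 AM; operates vehicles for hire → Standard License not required.
[R2] is a registered nonprofit; does not operate coin-operated machines → Municipal Authorization not required.
[R3] is a registered nonprofit; does not operate coin-operated machines → Nonprofit Certificate not required.
[R4] does not operate coin-operated machines; is a registered nonprofit → Amusement Device Registration not required.
[R5] closes midnight, at/before 2:00 AM; is a registered nonprofit → Compliance Permit required.
[R6] closes midnight, after 10:00 PM; operates vehicles for hire; is a registered nonprofit → Commercial Certificate not required.
[R7] is a registered nonprofit; dispenses prescription medication → Nonprofit Permit required.
[R8] is a registered nonprofit; closes midnight, at/before 2:00 AM → Trade Permit required.
[R9] is a registered nonprofit; closes midnight, after 5:00 PM; dispenses prescription medication → Regulatory Registration not required.
[R10] is a registered nonprofit; operates vehicles for hire → Regulatory License required.
[R11] closes midnight, after 9:00 PM; is a registered nonprofit → Daytime Authorization not required.
[R12] operates vehicles for hire; does not operate coin-operated machines; is a registered nonprofit → Standard Certificate not required.
[R13] dispenses prescription medication; does not operate coin-operated machines; operates vehicles for hire → Pharmacy Registration not required.
[R14] is a registered nonprofit (not: is a sole proprietorship); closes midnight, after 10:00 PM → General Business Authorization not required.

Compliance Permit, Nonprofit Permit, Regulatory License, Trade Permit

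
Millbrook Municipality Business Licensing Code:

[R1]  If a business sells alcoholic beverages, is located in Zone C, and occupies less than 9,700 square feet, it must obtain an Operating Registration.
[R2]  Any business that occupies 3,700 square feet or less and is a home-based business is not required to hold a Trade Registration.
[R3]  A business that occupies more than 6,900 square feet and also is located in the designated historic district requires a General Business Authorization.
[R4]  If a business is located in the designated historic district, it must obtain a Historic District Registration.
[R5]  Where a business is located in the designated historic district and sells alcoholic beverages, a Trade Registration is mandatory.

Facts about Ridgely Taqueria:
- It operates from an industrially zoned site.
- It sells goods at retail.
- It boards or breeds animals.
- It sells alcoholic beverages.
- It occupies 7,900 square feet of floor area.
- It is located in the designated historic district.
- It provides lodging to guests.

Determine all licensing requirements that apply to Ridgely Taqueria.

General Business Authorization, Historic District Registration, Trade Registration

[R1] sells alcoholic beverages; is located in the designated historic district (not: is located in Zone C); floor area 7,900 square feet < 9,700 square feet → Operating Registration not required.
[R2] floor area 7,900 square feet > 3,700 square feet; operates from an industrially zoned site (not: is a home-based business) → Trade Registration exemption does not apply.
[R3] floor area 7,900 square feet > 6,900 square feet; is located in the designated historic district → General Business Authorization required.
[R4] is located in the designated historic district → Historic District Registration required.
[R5] is located in the designated historic district; sells alcoholic beverages → Trade Registration required.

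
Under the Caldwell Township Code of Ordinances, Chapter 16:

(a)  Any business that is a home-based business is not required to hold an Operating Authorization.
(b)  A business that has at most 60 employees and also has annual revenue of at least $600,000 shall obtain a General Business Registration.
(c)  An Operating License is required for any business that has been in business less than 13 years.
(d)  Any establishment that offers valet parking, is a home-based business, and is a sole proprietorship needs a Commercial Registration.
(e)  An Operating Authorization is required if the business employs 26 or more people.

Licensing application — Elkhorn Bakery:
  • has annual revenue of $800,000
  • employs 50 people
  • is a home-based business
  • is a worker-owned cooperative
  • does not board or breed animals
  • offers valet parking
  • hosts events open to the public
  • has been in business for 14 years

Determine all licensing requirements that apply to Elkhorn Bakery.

(a) is a home-based business → exempt from Operating Authorization.
(b) employees 50 ≤ 60; revenue $800,000 ≥ $600,000 → General Business Registration required.
(c) years in business 14 ≥ 13 → Operating License not required.
(d) offers valet parking; is a home-based business; is a worker-owned cooperative (not: is a sole proprietorship) → Commercial Registration not required.
(e) employees 50 ≥ 26 → Operating Authorization required.

General Business Registration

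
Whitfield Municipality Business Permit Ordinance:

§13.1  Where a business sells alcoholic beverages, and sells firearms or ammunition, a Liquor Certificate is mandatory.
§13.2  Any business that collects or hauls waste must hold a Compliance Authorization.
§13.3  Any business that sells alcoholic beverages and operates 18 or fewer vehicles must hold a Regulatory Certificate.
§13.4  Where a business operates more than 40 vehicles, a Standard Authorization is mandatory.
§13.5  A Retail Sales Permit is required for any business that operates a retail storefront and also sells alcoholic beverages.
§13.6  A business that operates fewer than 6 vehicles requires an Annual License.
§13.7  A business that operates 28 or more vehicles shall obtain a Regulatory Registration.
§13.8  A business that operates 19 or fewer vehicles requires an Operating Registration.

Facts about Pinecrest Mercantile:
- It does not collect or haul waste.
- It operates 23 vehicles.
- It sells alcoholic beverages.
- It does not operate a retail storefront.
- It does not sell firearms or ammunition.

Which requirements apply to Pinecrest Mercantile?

None

§13.1 sells alcoholic beverages; does not sell firearms or ammunition → Liquor Certificate not required.
§13.2 does not collect or haul waste → Compliance Authorization not required.
§13.3 sells alcoholic beverages; vehicles 23 > 18 → Regulatory Certificate not required.
§13.4 vehicles 23 ≤ 40 → Standard Authorization not required.
§13.5 does not operate a retail storefront; sells alcoholic beverages → Retail Sales Permit not required.
§13.6 vehicles 23 ≥ 6 → Annual License not required.
§13.7 vehicles 23 < 28 → Regulatory Registration not required.
§13.8 vehicles 23 > 19 → Operating Registration not required.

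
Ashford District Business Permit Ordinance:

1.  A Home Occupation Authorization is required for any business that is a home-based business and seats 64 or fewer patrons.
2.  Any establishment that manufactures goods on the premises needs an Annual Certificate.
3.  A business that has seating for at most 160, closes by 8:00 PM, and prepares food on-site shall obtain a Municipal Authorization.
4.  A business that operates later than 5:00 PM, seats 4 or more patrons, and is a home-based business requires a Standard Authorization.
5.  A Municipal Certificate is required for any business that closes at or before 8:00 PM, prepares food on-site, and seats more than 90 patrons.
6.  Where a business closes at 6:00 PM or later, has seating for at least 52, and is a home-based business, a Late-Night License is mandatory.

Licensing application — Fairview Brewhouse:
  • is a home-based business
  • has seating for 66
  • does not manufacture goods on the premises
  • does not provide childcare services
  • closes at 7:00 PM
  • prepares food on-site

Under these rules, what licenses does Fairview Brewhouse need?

1. is a home-based business; seating 66 > 64 → Home Occupation Authorization not required.
2. does not manufacture goods on the premises → Annual Certificate not required.
3. seating 66 ≤ 160; closes 7:00 PM, at/before 8:00 PM; prepares food on-site → Municipal Authorization required.
4. closes 7:00 PM, after 5:00 PM; seating 66 ≥ 4; is a home-based business → Standard Authorization required.
5. closes 7:00 PM, at/before 8:00 PM; prepares food on-site; seating 66 ≤ 90 → Municipal Certificate not required.
6. closes 7:00 PM, after 6:00 PM; seating 66 ≥ 52; is a home-based business → Late-Night License required.

Late-Night License, Municipal Authorization, Standard Authorization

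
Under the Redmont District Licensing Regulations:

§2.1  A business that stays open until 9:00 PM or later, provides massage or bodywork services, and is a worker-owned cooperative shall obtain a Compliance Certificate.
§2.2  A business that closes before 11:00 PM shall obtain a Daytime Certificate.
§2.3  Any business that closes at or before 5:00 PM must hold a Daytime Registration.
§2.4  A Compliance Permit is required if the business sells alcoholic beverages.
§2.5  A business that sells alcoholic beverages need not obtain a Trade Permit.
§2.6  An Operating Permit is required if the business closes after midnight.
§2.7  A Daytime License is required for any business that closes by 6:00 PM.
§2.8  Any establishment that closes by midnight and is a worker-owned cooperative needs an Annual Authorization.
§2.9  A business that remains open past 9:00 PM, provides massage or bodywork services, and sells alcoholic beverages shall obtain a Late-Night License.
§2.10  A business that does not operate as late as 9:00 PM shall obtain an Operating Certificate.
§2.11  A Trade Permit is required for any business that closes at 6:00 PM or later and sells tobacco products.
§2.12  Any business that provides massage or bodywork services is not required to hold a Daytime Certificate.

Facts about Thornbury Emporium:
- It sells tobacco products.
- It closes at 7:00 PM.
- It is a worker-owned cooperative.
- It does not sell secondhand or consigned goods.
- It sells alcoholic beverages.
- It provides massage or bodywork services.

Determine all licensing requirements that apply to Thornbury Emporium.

§2.1 closes 7:00 PM, at/before 9:00 PM; provides massage or bodywork services; is a worker-owned cooperative → Compliance Certificate not required.
§2.2 closes 7:00 PM, at/before 11:00 PM → Daytime Certificate required.
§2.3 closes 7:00 PM, after 5:00 PM → Daytime Registration not required.
§2.4 sells alcoholic beverages → Compliance Permit required.
§2.5 sells alcoholic beverages → exempt from Trade Permit.
§2.6 closes 7:00 PM, at/before midnight → Operating Permit not required.
§2.7 closes 7:00 PM, after 6:00 PM → Daytime License not required.
§2.8 closes 7:00 PM, at/before midnight; is a worker-owned cooperative → Annual Authorization required.
§2.9 closes 7:00 PM, at/before 9:00 PM; provides massage or bodywork services; sells alcoholic beverages → Late-Night License not required.
§2.10 closes 7:00 PM, at/before 9:00 PM → Operating Certificate required.
§2.11 closes 7:00 PM, after 6:00 PM; sells tobacco products → Trade Permit required.
§2.12 provides massage or bodywork services → exempt from Daytime Certificate.

Annual Authorization, Compliance Permit, Operating Certificate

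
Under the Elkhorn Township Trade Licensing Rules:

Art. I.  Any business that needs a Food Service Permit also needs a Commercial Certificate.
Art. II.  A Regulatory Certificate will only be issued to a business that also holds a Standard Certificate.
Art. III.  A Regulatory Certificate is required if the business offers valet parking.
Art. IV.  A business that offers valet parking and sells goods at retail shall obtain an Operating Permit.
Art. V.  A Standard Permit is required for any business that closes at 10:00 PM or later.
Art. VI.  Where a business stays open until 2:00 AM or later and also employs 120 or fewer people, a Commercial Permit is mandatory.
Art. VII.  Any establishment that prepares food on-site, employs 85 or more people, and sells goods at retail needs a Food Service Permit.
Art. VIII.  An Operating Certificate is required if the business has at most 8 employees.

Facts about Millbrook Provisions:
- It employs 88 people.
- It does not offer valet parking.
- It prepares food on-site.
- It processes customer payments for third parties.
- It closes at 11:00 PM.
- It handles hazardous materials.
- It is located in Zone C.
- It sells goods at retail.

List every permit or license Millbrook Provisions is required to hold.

Art. I. Food Service Permit is required → Commercial Certificate also required.
Art. II. Regulatory Certificate is not required → no effect.
Art. III. does not offer valet parking → Regulatory Certificate not required.
Art. IV. does not offer valet parking; sells goods at retail → Operating Permit not required.
Art. V. closes 11:00 PM, after 10:00 PM → Standard Permit required.
Art. VI. closes 11:00 PM, at/before 2:00 AM; employees 88 ≤ 120 → Commercial Permit not required.
Art. VII. prepares food on-site; employees 88 ≥ 85; sells goods at retail → Food Service Permit required.
Art. VIII. employees 88 > 8 → Operating Certificate not required.

Commercial Certificate, Food Service Permit, Standard Permit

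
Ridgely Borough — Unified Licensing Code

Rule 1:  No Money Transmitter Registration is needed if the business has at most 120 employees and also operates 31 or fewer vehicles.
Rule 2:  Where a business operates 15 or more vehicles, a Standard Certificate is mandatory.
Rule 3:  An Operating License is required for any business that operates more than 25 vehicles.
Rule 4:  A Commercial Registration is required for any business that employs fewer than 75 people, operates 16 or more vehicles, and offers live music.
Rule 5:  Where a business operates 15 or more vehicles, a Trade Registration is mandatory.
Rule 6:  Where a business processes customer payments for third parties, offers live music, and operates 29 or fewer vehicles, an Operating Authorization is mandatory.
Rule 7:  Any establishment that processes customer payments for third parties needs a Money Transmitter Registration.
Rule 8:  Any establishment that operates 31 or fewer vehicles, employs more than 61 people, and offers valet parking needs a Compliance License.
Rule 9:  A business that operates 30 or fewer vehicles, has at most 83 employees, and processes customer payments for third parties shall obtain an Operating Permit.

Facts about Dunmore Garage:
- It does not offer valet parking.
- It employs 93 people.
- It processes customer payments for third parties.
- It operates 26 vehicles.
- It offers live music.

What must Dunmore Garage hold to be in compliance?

Operating Authorization, Operating License, Standard Certificate, Trade Registration

Rule 1: employees 93 ≤ 120; vehicles 26 ≤ 31 → exempt from Money Transmitter Registration.
Rule 2: vehicles 26 ≥ 15 → Standard Certificate required.
Rule 3: vehicles 26 > 25 → Operating License required.
Rule 4: employees 93 ≥ 75; vehicles 26 ≥ 16; offers live music → Commercial Registration not required.
Rule 5: vehicles 26 ≥ 15 → Trade Registration required.
Rule 6: processes customer payments for third parties; offers live music; vehicles 26 ≤ 29 → Operating Authorization required.
Rule 7: processes customer payments for third parties → Money Transmitter Registration required.
Rule 8: vehicles 26 ≤ 31; employees 93 > 61; does not offer valet parking → Compliance License not required.
Rule 9: vehicles 26 ≤ 30; employees 93 > 83; processes customer payments for third parties → Operating Permit not required.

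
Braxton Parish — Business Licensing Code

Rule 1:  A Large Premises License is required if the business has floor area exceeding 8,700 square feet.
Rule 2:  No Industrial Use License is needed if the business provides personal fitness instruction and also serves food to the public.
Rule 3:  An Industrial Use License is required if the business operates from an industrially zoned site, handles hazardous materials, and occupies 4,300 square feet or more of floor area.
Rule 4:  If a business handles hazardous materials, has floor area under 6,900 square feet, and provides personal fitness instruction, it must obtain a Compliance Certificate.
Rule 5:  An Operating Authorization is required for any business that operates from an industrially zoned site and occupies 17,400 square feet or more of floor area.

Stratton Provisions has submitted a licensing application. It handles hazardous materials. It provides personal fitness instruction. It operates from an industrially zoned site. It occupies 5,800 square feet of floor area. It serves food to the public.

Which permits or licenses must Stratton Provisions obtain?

Compliance Certificate

Rule 1: floor area 5,800 square feet ≤ 8,700 square feet → Large Premises License not required.
Rule 2: provides personal fitness instruction; serves food to the public → exempt from Industrial Use License.
Rule 3: operates from an industrially zoned site; handles hazardous materials; floor area 5,800 square feet ≥ 4,300 square feet → Industrial Use License required.
Rule 4: handles hazardous materials; floor area 5,800 square feet < 6,900 square feet; provides personal fitness instruction → Compliance Certificate required.
Rule 5: operates from an industrially zoned site; floor area 5,800 square feet < 17,400 square feet → Operating Authorization not required.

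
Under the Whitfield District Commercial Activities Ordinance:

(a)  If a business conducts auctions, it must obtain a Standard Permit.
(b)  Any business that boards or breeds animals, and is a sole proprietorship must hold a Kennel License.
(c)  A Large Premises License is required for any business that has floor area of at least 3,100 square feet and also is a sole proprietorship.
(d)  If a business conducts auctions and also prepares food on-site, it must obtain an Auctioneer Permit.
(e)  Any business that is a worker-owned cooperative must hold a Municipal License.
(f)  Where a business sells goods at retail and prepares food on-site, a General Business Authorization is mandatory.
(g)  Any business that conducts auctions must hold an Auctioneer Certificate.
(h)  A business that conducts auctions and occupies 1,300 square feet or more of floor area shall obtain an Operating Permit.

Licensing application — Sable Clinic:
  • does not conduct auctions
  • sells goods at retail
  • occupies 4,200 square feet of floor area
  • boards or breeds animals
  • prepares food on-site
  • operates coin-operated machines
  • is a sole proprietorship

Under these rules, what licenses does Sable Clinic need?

(a) does not conduct auctions → Standard Permit not required.
(b) boards or breeds animals; is a sole proprietorship → Kennel License required.
(c) floor area 4,200 square feet ≥ 3,100 square feet; is a sole proprietorship → Large Premises License required.
(d) does not conduct auctions; prepares food on-site → Auctioneer Permit not required.
(e) is a sole proprietorship (not: is a worker-owned cooperative) → Municipal License not required.
(f) sells goods at retail; prepares food on-site → General Business Authorization required.
(g) does not conduct auctions → Auctioneer Certificate not required.
(h) does not conduct auctions; floor area 4,200 square feet ≥ 1,300 square feet → Operating Permit not required.

General Business Authorization, Kennel License, Large Premises License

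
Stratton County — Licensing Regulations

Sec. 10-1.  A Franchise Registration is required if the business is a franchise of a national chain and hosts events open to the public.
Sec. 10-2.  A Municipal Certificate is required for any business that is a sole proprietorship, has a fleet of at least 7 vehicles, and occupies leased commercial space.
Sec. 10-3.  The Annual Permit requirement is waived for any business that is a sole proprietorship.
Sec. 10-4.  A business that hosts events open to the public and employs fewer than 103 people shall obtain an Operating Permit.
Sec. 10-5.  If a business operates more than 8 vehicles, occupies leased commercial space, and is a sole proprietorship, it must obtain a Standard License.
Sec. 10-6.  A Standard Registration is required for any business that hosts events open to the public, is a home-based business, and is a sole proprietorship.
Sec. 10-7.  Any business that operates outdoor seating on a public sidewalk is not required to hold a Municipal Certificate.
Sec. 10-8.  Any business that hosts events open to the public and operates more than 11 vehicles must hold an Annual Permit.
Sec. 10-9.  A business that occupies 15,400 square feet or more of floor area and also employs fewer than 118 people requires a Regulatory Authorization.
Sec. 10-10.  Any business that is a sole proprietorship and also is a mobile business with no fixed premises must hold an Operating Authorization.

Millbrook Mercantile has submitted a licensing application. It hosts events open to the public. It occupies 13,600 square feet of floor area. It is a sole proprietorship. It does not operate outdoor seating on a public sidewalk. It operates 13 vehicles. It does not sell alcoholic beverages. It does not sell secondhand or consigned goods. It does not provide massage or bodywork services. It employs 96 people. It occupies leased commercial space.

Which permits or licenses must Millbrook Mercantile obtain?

Municipal Certificate, Operating Permit, Standard License

Sec. 10-1. is a sole proprietorship (not: is a franchise of a national chain); hosts events open to the public → Franchise Registration not required.
Sec. 10-2. is a sole proprietorship; vehicles 13 ≥ 7; occupies leased commercial space → Municipal Certificate required.
Sec. 10-3. is a sole proprietorship → exempt from Annual Permit.
Sec. 10-4. hosts events open to the public; employees 96 < 103 → Operating Permit required.
Sec. 10-5. vehicles 13 > 8; occupies leased commercial space; is a sole proprietorship → Standard License required.
Sec. 10-6. hosts events open to the public; occupies leased commercial space (not: is a home-based business); is a sole proprietorship → Standard Registration not required.
Sec. 10-7. does not operate outdoor seating on a public sidewalk → Municipal Certificate exemption does not apply.
Sec. 10-8. hosts events open to the public; vehicles 13 > 11 → Annual Permit required.
Sec. 10-9. floor area 13,600 square feet < 15,400 square feet; employees 96 < 118 → Regulatory Authorization not required.
Sec. 10-10. is a sole proprietorship; occupies leased commercial space (not: is a mobile business with no fixed premises) → Operating Authorization not required.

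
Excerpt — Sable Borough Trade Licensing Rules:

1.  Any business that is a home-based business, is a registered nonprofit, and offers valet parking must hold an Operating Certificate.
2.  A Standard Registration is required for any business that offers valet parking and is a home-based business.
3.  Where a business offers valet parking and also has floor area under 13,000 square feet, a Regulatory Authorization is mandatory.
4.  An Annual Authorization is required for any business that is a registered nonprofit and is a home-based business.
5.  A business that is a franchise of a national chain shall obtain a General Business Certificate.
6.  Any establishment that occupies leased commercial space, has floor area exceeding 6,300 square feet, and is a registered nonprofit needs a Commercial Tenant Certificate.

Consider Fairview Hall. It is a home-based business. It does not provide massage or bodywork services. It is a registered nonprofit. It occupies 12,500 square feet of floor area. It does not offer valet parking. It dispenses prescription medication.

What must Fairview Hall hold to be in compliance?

1. is a home-based business; is a registered nonprofit; does not offer valet parking → Operating Certificate not required.
2. does not offer valet parking; is a home-based business → Standard Registration not required.
3. does not offer valet parking; floor area 12,500 square feet < 13,000 square feet → Regulatory Authorization not required.
4. is a registered nonprofit; is a home-based business → Annual Authorization required.
5. is a registered nonprofit (not: is a franchise of a national chain) → General Business Certificate not required.
6. is a home-based business (not: occupies leased commercial space); floor area 12,500 square feet > 6,300 square feet; is a registered nonprofit → Commercial Tenant Certificate not required.

Annual Authorization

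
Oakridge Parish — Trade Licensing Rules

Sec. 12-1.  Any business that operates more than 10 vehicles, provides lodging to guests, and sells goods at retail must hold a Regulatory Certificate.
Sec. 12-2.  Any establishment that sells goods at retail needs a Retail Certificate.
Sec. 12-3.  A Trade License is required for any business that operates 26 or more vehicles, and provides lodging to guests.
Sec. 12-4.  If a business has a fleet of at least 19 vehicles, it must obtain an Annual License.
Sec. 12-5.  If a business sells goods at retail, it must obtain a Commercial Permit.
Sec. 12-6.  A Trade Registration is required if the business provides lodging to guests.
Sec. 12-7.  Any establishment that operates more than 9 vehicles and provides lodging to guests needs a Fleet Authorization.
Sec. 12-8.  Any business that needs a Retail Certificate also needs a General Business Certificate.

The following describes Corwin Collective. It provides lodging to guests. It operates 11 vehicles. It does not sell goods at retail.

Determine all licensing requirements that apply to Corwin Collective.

Fleet Authorization, Trade Registration

Sec. 12-1. vehicles 11 > 10; provides lodging to guests; does not sell goods at retail → Regulatory Certificate not required.
Sec. 12-2. does not sell goods at retail → Retail Certificate not required.
Sec. 12-3. vehicles 11 < 26; provides lodging to guests → Trade License not required.
Sec. 12-4. vehicles 11 < 19 → Annual License not required.
Sec. 12-5. does not sell goods at retail → Commercial Permit not required.
Sec. 12-6. provides lodging to guests → Trade Registration required.
Sec. 12-7. vehicles 11 > 9; provides lodging to guests → Fleet Authorization required.
Sec. 12-8. Retail Certificate is not required → no effect.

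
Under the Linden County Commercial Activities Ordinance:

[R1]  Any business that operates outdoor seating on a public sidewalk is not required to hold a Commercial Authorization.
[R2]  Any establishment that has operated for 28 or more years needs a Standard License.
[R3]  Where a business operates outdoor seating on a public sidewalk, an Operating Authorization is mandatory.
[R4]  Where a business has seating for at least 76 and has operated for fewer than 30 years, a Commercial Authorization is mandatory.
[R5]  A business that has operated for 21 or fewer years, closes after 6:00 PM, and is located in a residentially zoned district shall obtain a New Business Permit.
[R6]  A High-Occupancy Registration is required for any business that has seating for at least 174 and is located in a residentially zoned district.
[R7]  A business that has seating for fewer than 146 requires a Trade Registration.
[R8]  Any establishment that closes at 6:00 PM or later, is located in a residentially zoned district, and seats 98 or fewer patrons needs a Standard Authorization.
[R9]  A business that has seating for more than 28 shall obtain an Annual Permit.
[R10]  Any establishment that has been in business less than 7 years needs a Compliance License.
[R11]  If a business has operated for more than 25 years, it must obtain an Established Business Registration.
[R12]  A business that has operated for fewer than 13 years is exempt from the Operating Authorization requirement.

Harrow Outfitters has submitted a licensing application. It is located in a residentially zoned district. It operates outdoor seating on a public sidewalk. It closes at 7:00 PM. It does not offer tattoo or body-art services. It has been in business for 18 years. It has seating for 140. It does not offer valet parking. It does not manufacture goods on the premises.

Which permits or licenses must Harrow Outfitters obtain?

[R1] operates outdoor seating on a public sidewalk → exempt from Commercial Authorization.
[R2] years in business 18 < 28 → Standard License not required.
[R3] operates outdoor seating on a public sidewalk → Operating Authorization required.
[R4] seating 140 ≥ 76; years in business 18 < 30 → Commercial Authorization required.
[R5] years in business 18 ≤ 21; closes 7:00 PM, after 6:00 PM; is located in a residentially zoned district → New Business Permit required.
[R6] seating 140 < 174; is located in a residentially zoned district → High-Occupancy Registration not required.
[R7] seating 140 < 146 → Trade Registration required.
[R8] closes 7:00 PM, after 6:00 PM; is located in a residentially zoned district; seating 140 > 98 → Standard Authorization not required.
[R9] seating 140 > 28 → Annual Permit required.
[R10] years in business 18 ≥ 7 → Compliance License not required.
[R11] years in business 18 ≤ 25 → Established Business Registration not required.
[R12] years in business 18 ≥ 13 → Operating Authorization exemption does not apply.

Annual Permit, New Business Permit, Operating Authorization, Trade Registration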